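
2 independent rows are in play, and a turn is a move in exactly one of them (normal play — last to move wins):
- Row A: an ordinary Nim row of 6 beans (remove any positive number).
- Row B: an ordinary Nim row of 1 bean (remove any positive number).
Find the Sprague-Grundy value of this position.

Row A is a plain Nim row of size 6, so its Grundy value is 6.
Row B is a plain Nim row of size 1, so its Grundy value is 1.
By the Sprague-Grundy theorem, the Grundy value of a sum of independent games is the XOR of the component values.
Combined value = 6 XOR 1 = 7.

7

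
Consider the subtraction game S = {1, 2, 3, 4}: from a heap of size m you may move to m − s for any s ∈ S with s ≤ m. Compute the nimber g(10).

0

Build the Grundy sequence with g(k) = mex{g(k−s) : s ∈ {1, 2, 3, 4}, s ≤ k}:
k:     0  1  2  3  4  5  6  7  8  9 10
g(k):  0  1  2  3  4  0  1  2  3  4  0
So g(10) = 0.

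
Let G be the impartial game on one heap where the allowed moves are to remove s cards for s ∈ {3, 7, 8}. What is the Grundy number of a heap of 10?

Build the Grundy sequence with g(k) = mex{g(k−s) : s ∈ {3, 7, 8}, s ≤ k}:
g(0) = mex{} = 0
g(1) = mex{} = 0
g(2) = mex{} = 0
g(3) = mex{0} = 1
g(4) = mex{0} = 1
g(5) = mex{0} = 1
g(6) = mex{1} = 0
g(7) = mex{0,1} = 2
g(8) = mex{0,1} = 2
g(9) = mex{0} = 1
g(10) = mex{0,1,2} = 3
So g(10) = 3.

3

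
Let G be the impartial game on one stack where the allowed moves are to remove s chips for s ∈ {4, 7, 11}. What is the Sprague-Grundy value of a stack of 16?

Grundy values for subtraction set {4, 7, 11}:
k:     0  1  2  3  4  5  6  7  8  9 10 11 12 13 14 15 16
g(k):  0  0  0  0  1  1  1  1  2  2  2  2  3  3  3  0  0
So g(16) = 0.

0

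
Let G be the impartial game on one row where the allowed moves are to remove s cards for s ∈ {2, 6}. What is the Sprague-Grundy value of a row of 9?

0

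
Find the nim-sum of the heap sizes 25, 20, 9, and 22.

Nim-sum: 25 ^ 20 ^ 9 ^ 22 = 18.

18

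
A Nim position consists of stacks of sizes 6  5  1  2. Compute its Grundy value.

Compute the nim-sum pairwise:
6 XOR 5 = 3
3 XOR 1 = 2
2 XOR 2 = 0

0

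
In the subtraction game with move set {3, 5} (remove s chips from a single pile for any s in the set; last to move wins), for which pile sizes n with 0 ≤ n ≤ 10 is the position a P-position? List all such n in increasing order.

0, 1, 2, 8, 9, 10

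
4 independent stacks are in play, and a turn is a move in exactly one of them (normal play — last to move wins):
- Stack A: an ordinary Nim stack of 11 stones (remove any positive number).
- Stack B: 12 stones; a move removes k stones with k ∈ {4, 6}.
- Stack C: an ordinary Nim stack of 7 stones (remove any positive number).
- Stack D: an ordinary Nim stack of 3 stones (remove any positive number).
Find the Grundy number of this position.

15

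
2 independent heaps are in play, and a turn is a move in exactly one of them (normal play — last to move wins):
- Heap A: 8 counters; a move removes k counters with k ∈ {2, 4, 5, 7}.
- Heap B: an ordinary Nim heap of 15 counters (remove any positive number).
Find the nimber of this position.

For heap A, compute g(0), g(1), … with moves {2, 4, 5, 7}:
k:     0  1  2  3  4  5  6  7  8
g(k):  0  0  1  1  2  2  3  3  4
So g(8) = 4.
Heap B is a plain Nim heap of size 15, so its Grundy value is 15.
By the Sprague-Grundy theorem, the Grundy value of a sum of independent games is the XOR of the component values.
Combined value = 4 ⊕ 15 = 11.

11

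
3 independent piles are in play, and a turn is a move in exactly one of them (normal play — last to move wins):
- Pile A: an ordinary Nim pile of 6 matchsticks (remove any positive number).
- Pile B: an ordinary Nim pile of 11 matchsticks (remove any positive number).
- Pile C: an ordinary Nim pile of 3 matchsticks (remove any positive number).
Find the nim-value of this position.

14

Pile A is a plain Nim pile of size 6, so its Grundy value is 6.
Pile B is a plain Nim pile of size 11, so its Grundy value is 11.
Pile C is a plain Nim pile of size 3, so its Grundy value is 3.
The value of a disjunctive sum is the nim-sum of the parts.
Combined value = 6 ⊕ 11 ⊕ 3 = 14.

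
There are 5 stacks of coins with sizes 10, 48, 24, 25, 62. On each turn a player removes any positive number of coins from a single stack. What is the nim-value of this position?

5

In binary:
  001010  (10)
  110000  (48)
  011000  (24)
  011001  (25)
  111110  (62)
  ------
  000101  (5)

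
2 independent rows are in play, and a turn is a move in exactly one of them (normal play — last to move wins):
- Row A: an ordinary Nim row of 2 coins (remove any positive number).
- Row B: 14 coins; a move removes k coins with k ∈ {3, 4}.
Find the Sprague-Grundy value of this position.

Row A is a plain Nim row of size 2, so its Grundy value is 2.
Grundy values for row B (subtraction set {3, 4}):
k:     0  1  2  3  4  5  6  7  8  9 10 11 12 13 14
g(k):  0  0  0  1  1  1  2  0  0  0  1  1  1  2  0
So g(14) = 0.
The value of a disjunctive sum is the nim-sum of the parts.
Combined value = 2 XOR 0 = 2.

2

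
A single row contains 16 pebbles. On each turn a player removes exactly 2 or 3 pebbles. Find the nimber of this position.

0

Compute g(0), g(1), … for moves {2, 3}:
k:     0  1  2  3  4  5  6  7  8  9 10 11 12 13 14 15 16
g(k):  0  0  1  1  2  0  0  1  1  2  0  0  1  1  2  0  0
So g(16) = 0.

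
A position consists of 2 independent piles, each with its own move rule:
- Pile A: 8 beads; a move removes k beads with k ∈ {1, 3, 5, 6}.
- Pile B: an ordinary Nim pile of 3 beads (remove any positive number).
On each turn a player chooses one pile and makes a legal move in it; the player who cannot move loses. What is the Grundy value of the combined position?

Build the Grundy sequence for pile A with g(k) = mex{g(k−s) : s ∈ {1, 3, 5, 6}, s ≤ k}:
g(0) = mex{} = 0
g(1) = mex{0} = 1
g(2) = mex{1} = 0
g(3) = mex{0} = 1
g(4) = mex{1} = 0
g(5) = mex{0} = 1
g(6) = mex{0,1} = 2
g(7) = mex{0,1,2} = 3
g(8) = mex{0,1,3} = 2
So g(8) = 2.
Pile B is a plain Nim pile of size 3, so its Grundy value is 3.
By the Sprague-Grundy theorem, the Grundy value of a sum of independent games is the XOR of the component values.
Combined value = 2 ⊕ 3 = 1.

1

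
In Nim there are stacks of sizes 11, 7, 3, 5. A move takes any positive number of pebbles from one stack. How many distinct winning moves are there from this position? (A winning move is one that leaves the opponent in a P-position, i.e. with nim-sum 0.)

Nim-sum: 11 ⊕ 7 ⊕ 3 ⊕ 5 = 10.
The overall nim-sum is X = 10. A stack of size p has a winning move iff p XOR X < p (reduce it to p XOR X).
  11: 11 XOR 10 = 1 < 11 — winning move (to 1).
  7: 7 XOR 10 = 13 ≥ 7 — no move.
  3: 3 XOR 10 = 9 ≥ 3 — no move.
  5: 5 XOR 10 = 15 ≥ 5 — no move.
That gives 1 winning move.

1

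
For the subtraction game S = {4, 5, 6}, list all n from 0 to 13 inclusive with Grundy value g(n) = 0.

Compute g(0), g(1), … for moves {4, 5, 6}:
g(0) = mex{} = 0
g(1) = mex{} = 0
g(2) = mex{} = 0
g(3) = mex{} = 0
g(4) = mex{0} = 1
g(5) = mex{0} = 1
g(6) = mex{0} = 1
g(7) = mex{0} = 1
g(8) = mex{0,1} = 2
g(9) = mex{0,1} = 2
g(10) = mex{1} = 0
g(11) = mex{1} = 0
g(12) = mex{1,2} = 0
g(13) = mex{1,2} = 0
The P-positions (g = 0) in 0..13 are 0, 1, 2, 3, 10, 11, 12, 13.

0, 1, 2, 3, 10, 11, 12, 13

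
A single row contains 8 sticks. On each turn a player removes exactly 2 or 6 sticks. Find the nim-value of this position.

0

Grundy values for subtraction set {2, 6}:
g(0) = mex{} = 0
g(1) = mex{} = 0
g(2) = mex{0} = 1
g(3) = mex{0} = 1
g(4) = mex{1} = 0
g(5) = mex{1} = 0
g(6) = mex{0} = 1
g(7) = mex{0} = 1
g(8) = mex{1} = 0
So g(8) = 0.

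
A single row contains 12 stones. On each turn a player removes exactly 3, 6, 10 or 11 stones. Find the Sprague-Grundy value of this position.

Compute g(0), g(1), … for moves {3, 6, 10, 11}:
k:     0  1  2  3  4  5  6  7  8  9 10 11 12
g(k):  0  0  0  1  1  1  2  2  2  0  3  3  1
So g(12) = 1.

1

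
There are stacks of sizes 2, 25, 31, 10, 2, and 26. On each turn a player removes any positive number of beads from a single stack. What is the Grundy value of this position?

22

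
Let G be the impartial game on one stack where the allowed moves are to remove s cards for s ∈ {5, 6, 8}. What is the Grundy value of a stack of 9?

Grundy values for subtraction set {5, 6, 8}:
k:     0  1  2  3  4  5  6  7  8  9
g(k):  0  0  0  0  0  1  1  1  1  1
So g(9) = 1.

1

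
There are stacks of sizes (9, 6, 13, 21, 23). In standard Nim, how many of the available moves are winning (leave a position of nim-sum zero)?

0

Compute the nim-sum pairwise:
9 ^ 6 = 15
15 ^ 13 = 2
2 ^ 21 = 23
23 ^ 23 = 0
The nim-sum is already 0, so every move leaves a nonzero nim-sum — there are no winning moves.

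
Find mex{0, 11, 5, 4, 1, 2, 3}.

6

The values 0, 1, 2, 3, 4, 5 are all present; 6 is the first non-negative integer missing from the set.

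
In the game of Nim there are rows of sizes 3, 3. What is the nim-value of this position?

Compute the nim-sum pairwise:
3 ⊕ 3 = 0

0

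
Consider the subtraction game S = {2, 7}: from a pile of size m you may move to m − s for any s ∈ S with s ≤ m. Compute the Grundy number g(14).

Grundy values for subtraction set {2, 7}:
k:     0  1  2  3  4  5  6  7  8  9 10 11 12 13 14
g(k):  0  0  1  1  0  0  1  1  2  0  0  1  1  0  0
So g(14) = 0.

0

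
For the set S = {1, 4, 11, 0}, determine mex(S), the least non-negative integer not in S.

2

The values 0, 1 are all present; 2 is the first non-negative integer missing from the set.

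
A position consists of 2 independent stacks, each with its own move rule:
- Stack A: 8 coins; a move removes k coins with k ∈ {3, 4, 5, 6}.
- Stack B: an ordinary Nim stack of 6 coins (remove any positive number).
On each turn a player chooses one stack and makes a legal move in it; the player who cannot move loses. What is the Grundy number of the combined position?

4

Grundy values for stack A (subtraction set {3, 4, 5, 6}):
g(0) = mex{} = 0
g(1) = mex{} = 0
g(2) = mex{} = 0
g(3) = mex{0} = 1
g(4) = mex{0} = 1
g(5) = mex{0} = 1
g(6) = mex{0,1} = 2
g(7) = mex{0,1} = 2
g(8) = mex{0,1} = 2
So g(8) = 2.
Stack B is a plain Nim stack of size 6, so its Grundy value is 6.
The value of a disjunctive sum is the nim-sum of the parts.
Combined value = 2 XOR 6 = 4.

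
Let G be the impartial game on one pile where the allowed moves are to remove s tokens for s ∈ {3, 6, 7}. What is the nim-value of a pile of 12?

Compute g(0), g(1), … for moves {3, 6, 7}:
g(0) = mex{} = 0
g(1) = mex{} = 0
g(2) = mex{} = 0
g(3) = mex{0} = 1
g(4) = mex{0} = 1
g(5) = mex{0} = 1
g(6) = mex{0,1} = 2
g(7) = mex{0,1} = 2
g(8) = mex{0,1} = 2
g(9) = mex{0,1,2} = 3
g(10) = mex{1,2} = 0
g(11) = mex{1,2} = 0
g(12) = mex{1,2,3} = 0
So g(12) = 0.

0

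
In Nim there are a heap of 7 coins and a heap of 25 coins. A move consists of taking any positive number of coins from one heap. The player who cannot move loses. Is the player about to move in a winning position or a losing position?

Winning position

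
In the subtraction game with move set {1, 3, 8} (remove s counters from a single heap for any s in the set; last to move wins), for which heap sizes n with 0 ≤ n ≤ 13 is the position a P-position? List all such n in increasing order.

0, 2, 4, 6, 11, 13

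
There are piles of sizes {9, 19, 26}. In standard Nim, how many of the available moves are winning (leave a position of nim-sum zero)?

0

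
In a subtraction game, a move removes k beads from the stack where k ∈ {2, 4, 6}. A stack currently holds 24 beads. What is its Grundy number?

0

Compute g(0), g(1), … for moves {2, 4, 6}:
k:     0  1  2  3  4  5  6  7  8  9 10 11 12 13 14 15 16 17 18 19 20 21 22 23 24
g(k):  0  0  1  1  2  2  3  3  0  0  1  1  2  2  3  3  0  0  1  1  2  2  3  3  0
So g(24) = 0.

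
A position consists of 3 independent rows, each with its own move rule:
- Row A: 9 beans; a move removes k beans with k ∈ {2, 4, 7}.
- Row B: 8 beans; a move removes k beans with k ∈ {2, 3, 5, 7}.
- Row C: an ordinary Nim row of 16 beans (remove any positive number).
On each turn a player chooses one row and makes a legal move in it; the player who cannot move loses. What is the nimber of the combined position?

20

Grundy values for row A (subtraction set {2, 4, 7}):
k:     0  1  2  3  4  5  6  7  8  9
g(k):  0  0  1  1  2  2  0  3  1  0
So g(9) = 0.
Grundy values for row B (subtraction set {2, 3, 5, 7}):
g(0) = mex{} = 0
g(1) = mex{} = 0
g(2) = mex{0} = 1
g(3) = mex{0} = 1
g(4) = mex{0,1} = 2
g(5) = mex{0,1} = 2
g(6) = mex{0,1,2} = 3
g(7) = mex{0,1,2} = 3
g(8) = mex{0,1,2,3} = 4
So g(8) = 4.
Row C is a plain Nim row of size 16, so its Grundy value is 16.
By the Sprague-Grundy theorem, the Grundy value of a sum of independent games is the XOR of the component values.
Combined value = 0 XOR 4 XOR 16 = 20.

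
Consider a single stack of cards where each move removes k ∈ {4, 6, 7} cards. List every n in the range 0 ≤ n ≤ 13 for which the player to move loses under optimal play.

0, 1, 2, 3, 11, 12, 13

Grundy values for subtraction set {4, 6, 7}:
g(0) = mex{} = 0
g(1) = mex{} = 0
g(2) = mex{} = 0
g(3) = mex{} = 0
g(4) = mex{0} = 1
g(5) = mex{0} = 1
g(6) = mex{0} = 1
g(7) = mex{0} = 1
g(8) = mex{0,1} = 2
g(9) = mex{0,1} = 2
g(10) = mex{0,1} = 2
g(11) = mex{1} = 0
g(12) = mex{1,2} = 0
g(13) = mex{1,2} = 0
The P-positions (g = 0) in 0..13 are 0, 1, 2, 3, 11, 12, 13.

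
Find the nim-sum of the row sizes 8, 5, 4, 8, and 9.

Compute the nim-sum pairwise:
8 ^ 5 = 13
13 ^ 4 = 9
9 ^ 8 = 1
1 ^ 9 = 8

8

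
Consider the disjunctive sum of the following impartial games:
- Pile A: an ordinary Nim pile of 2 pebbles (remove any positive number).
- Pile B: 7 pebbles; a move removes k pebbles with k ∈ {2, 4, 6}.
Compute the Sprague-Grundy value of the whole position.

Pile A is a plain Nim pile of size 2, so its Grundy value is 2.
Build the Grundy sequence for pile B with g(k) = mex{g(k−s) : s ∈ {2, 4, 6}, s ≤ k}:
g(0) = mex{} = 0
g(1) = mex{} = 0
g(2) = mex{0} = 1
g(3) = mex{0} = 1
g(4) = mex{0,1} = 2
g(5) = mex{0,1} = 2
g(6) = mex{0,1,2} = 3
g(7) = mex{0,1,2} = 3
So g(7) = 3.
The value of a disjunctive sum is the nim-sum of the parts.
Combined value = 2 XOR 3 = 1.

1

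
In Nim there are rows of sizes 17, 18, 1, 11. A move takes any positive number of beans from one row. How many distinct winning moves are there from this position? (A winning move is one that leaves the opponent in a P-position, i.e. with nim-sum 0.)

1

Compute the nim-sum pairwise:
17 ⊕ 18 = 3
3 ⊕ 1 = 2
2 ⊕ 11 = 9
The overall nim-sum is X = 9. A row of size p has a winning move iff p XOR X < p (reduce it to p XOR X).
  17: 17 XOR 9 = 24 ≥ 17 — no move.
  18: 18 XOR 9 = 27 ≥ 18 — no move.
  1: 1 XOR 9 = 8 ≥ 1 — no move.
  11: 11 XOR 9 = 2 < 11 — winning move (to 2).
That gives 1 winning move.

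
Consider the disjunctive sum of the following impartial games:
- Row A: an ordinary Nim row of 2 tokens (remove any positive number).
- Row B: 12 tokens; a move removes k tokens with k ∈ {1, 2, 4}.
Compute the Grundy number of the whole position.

2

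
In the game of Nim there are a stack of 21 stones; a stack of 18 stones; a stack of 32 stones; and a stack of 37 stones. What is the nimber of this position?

Write each in binary and XOR column by column:
  010101  (21)
  010010  (18)
  100000  (32)
  100101  (37)
  ------
  000010  (2)

2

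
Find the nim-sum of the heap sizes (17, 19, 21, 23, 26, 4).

30

Nim-sum: 17 XOR 19 XOR 21 XOR 23 XOR 26 XOR 4 = 30.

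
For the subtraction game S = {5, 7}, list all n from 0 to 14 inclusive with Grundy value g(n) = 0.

0, 1, 2, 3, 4, 12, 13, 14

Compute g(0), g(1), … for moves {5, 7}:
g(0) = mex{} = 0
g(1) = mex{} = 0
g(2) = mex{} = 0
g(3) = mex{} = 0
g(4) = mex{} = 0
g(5) = mex{0} = 1
g(6) = mex{0} = 1
g(7) = mex{0} = 1
g(8) = mex{0} = 1
g(9) = mex{0} = 1
g(10) = mex{0,1} = 2
g(11) = mex{0,1} = 2
g(12) = mex{1} = 0
g(13) = mex{1} = 0
g(14) = mex{1} = 0
The P-positions (g = 0) in 0..14 are 0, 1, 2, 3, 4, 12, 13, 14.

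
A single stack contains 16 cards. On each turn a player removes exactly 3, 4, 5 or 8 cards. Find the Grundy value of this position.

1

Compute g(0), g(1), … for moves {3, 4, 5, 8}:
k:     0  1  2  3  4  5  6  7  8  9 10 11 12 13 14 15 16
g(k):  0  0  0  1  1  1  2  2  2  3  3  0  0  0  1  1  1
So g(16) = 1.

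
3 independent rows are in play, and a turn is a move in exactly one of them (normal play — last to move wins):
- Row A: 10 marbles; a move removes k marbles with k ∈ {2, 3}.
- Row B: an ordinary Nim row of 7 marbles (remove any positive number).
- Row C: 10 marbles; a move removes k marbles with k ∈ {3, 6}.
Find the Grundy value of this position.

7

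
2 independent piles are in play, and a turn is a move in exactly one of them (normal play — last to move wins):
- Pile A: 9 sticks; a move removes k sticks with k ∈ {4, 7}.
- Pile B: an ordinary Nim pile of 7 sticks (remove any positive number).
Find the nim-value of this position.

For pile A, compute g(0), g(1), … with moves {4, 7}:
k:     0  1  2  3  4  5  6  7  8  9
g(k):  0  0  0  0  1  1  1  1  2  2
So g(9) = 2.
Pile B is a plain Nim pile of size 7, so its Grundy value is 7.
By the Sprague-Grundy theorem, the Grundy value of a sum of independent games is the XOR of the component values.
Combined value = 2 XOR 7 = 5.

5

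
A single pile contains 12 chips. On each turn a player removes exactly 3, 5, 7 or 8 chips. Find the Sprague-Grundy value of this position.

0

Grundy values for subtraction set {3, 5, 7, 8}:
k:     0  1  2  3  4  5  6  7  8  9 10 11 12
g(k):  0  0  0  1  1  1  2  2  2  3  3  0  0
So g(12) = 0.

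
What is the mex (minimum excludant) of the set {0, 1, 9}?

The values 0, 1 are all present; 2 is the first non-negative integer missing from the set.

2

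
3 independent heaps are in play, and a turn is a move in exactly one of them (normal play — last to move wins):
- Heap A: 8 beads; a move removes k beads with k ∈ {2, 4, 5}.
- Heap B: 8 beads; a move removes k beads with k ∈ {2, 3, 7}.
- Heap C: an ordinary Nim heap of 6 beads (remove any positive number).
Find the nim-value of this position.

Grundy values for heap A (subtraction set {2, 4, 5}):
k:     0  1  2  3  4  5  6  7  8
g(k):  0  0  1  1  2  2  3  0  0
So g(8) = 0.
For heap B, compute g(0), g(1), … with moves {2, 3, 7}:
g(0) = mex{} = 0
g(1) = mex{} = 0
g(2) = mex{0} = 1
g(3) = mex{0} = 1
g(4) = mex{0,1} = 2
g(5) = mex{1} = 0
g(6) = mex{1,2} = 0
g(7) = mex{0,2} = 1
g(8) = mex{0} = 1
So g(8) = 1.
Heap C is a plain Nim heap of size 6, so its Grundy value is 6.
By the Sprague-Grundy theorem, the Grundy value of a sum of independent games is the XOR of the component values.
Combined value = 0 XOR 1 XOR 6 = 7.

7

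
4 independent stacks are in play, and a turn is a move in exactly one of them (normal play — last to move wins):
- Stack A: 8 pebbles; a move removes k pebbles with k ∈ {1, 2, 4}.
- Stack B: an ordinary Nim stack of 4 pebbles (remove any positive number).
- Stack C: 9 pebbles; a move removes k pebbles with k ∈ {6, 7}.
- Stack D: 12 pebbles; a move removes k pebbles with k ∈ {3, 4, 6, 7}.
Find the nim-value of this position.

Build the Grundy sequence for stack A with g(k) = mex{g(k−s) : s ∈ {1, 2, 4}, s ≤ k}:
g(0) = mex{} = 0
g(1) = mex{0} = 1
g(2) = mex{0,1} = 2
g(3) = mex{1,2} = 0
g(4) = mex{0,2} = 1
g(5) = mex{0,1} = 2
g(6) = mex{1,2} = 0
g(7) = mex{0,2} = 1
g(8) = mex{0,1} = 2
So g(8) = 2.
Stack B is a plain Nim stack of size 4, so its Grundy value is 4.
Grundy values for stack C (subtraction set {6, 7}):
g(0) = mex{} = 0
g(1) = mex{} = 0
g(2) = mex{} = 0
g(3) = mex{} = 0
g(4) = mex{} = 0
g(5) = mex{} = 0
g(6) = mex{0} = 1
g(7) = mex{0} = 1
g(8) = mex{0} = 1
g(9) = mex{0} = 1
So g(9) = 1.
Build the Grundy sequence for stack D with g(k) = mex{g(k−s) : s ∈ {3, 4, 6, 7}, s ≤ k}:
k:     0  1  2  3  4  5  6  7  8  9 10 11 12
g(k):  0  0  0  1  1  1  2  2  2  3  0  0  0
So g(12) = 0.
The value of a disjunctive sum is the nim-sum of the parts.
Combined value = 2 XOR 4 XOR 1 XOR 0 = 7.

7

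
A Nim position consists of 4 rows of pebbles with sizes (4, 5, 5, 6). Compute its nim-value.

Compute the nim-sum pairwise:
4 ⊕ 5 = 1
1 ⊕ 5 = 4
4 ⊕ 6 = 2

2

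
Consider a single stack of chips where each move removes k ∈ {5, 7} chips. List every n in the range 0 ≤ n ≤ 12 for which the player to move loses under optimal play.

Compute g(0), g(1), … for moves {5, 7}:
g(0) = mex{} = 0
g(1) = mex{} = 0
g(2) = mex{} = 0
g(3) = mex{} = 0
g(4) = mex{} = 0
g(5) = mex{0} = 1
g(6) = mex{0} = 1
g(7) = mex{0} = 1
g(8) = mex{0} = 1
g(9) = mex{0} = 1
g(10) = mex{0,1} = 2
g(11) = mex{0,1} = 2
g(12) = mex{1} = 0
The P-positions (g = 0) in 0..12 are 0, 1, 2, 3, 4, 12.

0, 1, 2, 3, 4, 12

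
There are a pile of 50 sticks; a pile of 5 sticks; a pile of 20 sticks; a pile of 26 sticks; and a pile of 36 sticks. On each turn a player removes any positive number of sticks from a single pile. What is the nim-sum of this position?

29

Write each in binary and XOR column by column:
  110010  (50)
  000101  (5)
  010100  (20)
  011010  (26)
  100100  (36)
  ------
  011101  (29)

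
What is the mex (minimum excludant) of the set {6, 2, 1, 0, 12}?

3

The values 0, 1, 2 are all present; 3 is the first non-negative integer missing from the set.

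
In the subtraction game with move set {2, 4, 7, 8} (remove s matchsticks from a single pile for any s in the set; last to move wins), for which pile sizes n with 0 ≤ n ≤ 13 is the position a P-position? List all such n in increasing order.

0, 1, 6, 11, 12

Compute g(0), g(1), … for moves {2, 4, 7, 8}:
k:     0  1  2  3  4  5  6  7  8  9 10 11 12 13
g(k):  0  0  1  1  2  2  0  3  1  4  2  0  0  1
The P-positions (g = 0) in 0..13 are 0, 1, 6, 11, 12.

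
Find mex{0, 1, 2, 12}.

3

The values 0, 1, 2 are all present; 3 is the first non-negative integer missing from the set.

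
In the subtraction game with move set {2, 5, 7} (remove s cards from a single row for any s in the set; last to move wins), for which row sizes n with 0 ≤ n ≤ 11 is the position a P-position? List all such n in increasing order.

Grundy values for subtraction set {2, 5, 7}:
g(0) = mex{} = 0
g(1) = mex{} = 0
g(2) = mex{0} = 1
g(3) = mex{0} = 1
g(4) = mex{1} = 0
g(5) = mex{0,1} = 2
g(6) = mex{0} = 1
g(7) = mex{0,1,2} = 3
g(8) = mex{0,1} = 2
g(9) = mex{0,1,3} = 2
g(10) = mex{1,2} = 0
g(11) = mex{0,1,2} = 3
The P-positions (g = 0) in 0..11 are 0, 1, 4, 10.

0, 1, 4, 10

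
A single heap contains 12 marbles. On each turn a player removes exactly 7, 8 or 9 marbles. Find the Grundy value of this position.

1

Build the Grundy sequence with g(k) = mex{g(k−s) : s ∈ {7, 8, 9}, s ≤ k}:
k:     0  1  2  3  4  5  6  7  8  9 10 11 12
g(k):  0  0  0  0  0  0  0  1  1  1  1  1  1
So g(12) = 1.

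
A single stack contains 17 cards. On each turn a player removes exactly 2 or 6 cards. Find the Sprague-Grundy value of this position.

0

Build the Grundy sequence with g(k) = mex{g(k−s) : s ∈ {2, 6}, s ≤ k}:
k:     0  1  2  3  4  5  6  7  8  9 10 11 12 13 14 15 16 17
g(k):  0  0  1  1  0  0  1  1  0  0  1  1  0  0  1  1  0  0
So g(17) = 0.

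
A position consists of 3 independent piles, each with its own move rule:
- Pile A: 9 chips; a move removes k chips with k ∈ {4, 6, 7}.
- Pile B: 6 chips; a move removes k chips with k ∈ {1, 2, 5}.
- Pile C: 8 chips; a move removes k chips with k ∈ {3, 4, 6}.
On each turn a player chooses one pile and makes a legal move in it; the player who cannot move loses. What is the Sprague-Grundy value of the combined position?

0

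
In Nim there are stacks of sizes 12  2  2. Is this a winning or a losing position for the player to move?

Winning position

Compute the nim-sum pairwise:
12 ^ 2 = 14
14 ^ 2 = 12
The nim-sum is 12 ≠ 0, so this is an N-position: the player to move can win.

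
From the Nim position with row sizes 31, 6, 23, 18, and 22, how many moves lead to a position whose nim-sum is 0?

Nim-sum: 31 XOR 6 XOR 23 XOR 18 XOR 22 = 10.
The overall nim-sum is X = 10. A row of size p has a winning move iff p XOR X < p (reduce it to p XOR X).
  31: 31 XOR 10 = 21 < 31 — winning move (to 21).
  6: 6 XOR 10 = 12 ≥ 6 — no move.
  23: 23 XOR 10 = 29 ≥ 23 — no move.
  18: 18 XOR 10 = 24 ≥ 18 — no move.
  22: 22 XOR 10 = 28 ≥ 22 — no move.
That gives 1 winning move.

1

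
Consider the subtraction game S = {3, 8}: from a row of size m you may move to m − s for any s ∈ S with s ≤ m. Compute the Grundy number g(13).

0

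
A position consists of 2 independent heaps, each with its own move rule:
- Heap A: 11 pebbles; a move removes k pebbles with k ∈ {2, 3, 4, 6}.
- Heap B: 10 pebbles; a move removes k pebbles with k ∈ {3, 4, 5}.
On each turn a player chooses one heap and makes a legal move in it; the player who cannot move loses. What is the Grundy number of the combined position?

Build the Grundy sequence for heap A with g(k) = mex{g(k−s) : s ∈ {2, 3, 4, 6}, s ≤ k}:
g(0) = mex{} = 0
g(1) = mex{} = 0
g(2) = mex{0} = 1
g(3) = mex{0} = 1
g(4) = mex{0,1} = 2
g(5) = mex{0,1} = 2
g(6) = mex{0,1,2} = 3
g(7) = mex{0,1,2} = 3
g(8) = mex{1,2,3} = 0
g(9) = mex{1,2,3} = 0
g(10) = mex{0,2,3} = 1
g(11) = mex{0,2,3} = 1
So g(11) = 1.
Grundy values for heap B (subtraction set {3, 4, 5}):
g(0) = mex{} = 0
g(1) = mex{} = 0
g(2) = mex{} = 0
g(3) = mex{0} = 1
g(4) = mex{0} = 1
g(5) = mex{0} = 1
g(6) = mex{0,1} = 2
g(7) = mex{0,1} = 2
g(8) = mex{1} = 0
g(9) = mex{1,2} = 0
g(10) = mex{1,2} = 0
So g(10) = 0.
By the Sprague-Grundy theorem, the Grundy value of a sum of independent games is the XOR of the component values.
Combined value = 1 ⊕ 0 = 1.

1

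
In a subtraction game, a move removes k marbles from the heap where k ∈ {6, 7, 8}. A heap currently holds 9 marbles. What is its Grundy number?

Grundy values for subtraction set {6, 7, 8}:
g(0) = mex{} = 0
g(1) = mex{} = 0
g(2) = mex{} = 0
g(3) = mex{} = 0
g(4) = mex{} = 0
g(5) = mex{} = 0
g(6) = mex{0} = 1
g(7) = mex{0} = 1
g(8) = mex{0} = 1
g(9) = mex{0} = 1
So g(9) = 1.

1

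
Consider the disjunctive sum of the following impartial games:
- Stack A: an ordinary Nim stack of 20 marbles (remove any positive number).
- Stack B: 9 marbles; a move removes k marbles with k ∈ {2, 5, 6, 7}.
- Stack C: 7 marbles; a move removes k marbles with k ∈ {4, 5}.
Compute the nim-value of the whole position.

23

Stack A is a plain Nim stack of size 20, so its Grundy value is 20.
Grundy values for stack B (subtraction set {2, 5, 6, 7}):
g(0) = mex{} = 0
g(1) = mex{} = 0
g(2) = mex{0} = 1
g(3) = mex{0} = 1
g(4) = mex{1} = 0
g(5) = mex{0,1} = 2
g(6) = mex{0} = 1
g(7) = mex{0,1,2} = 3
g(8) = mex{0,1} = 2
g(9) = mex{0,1,3} = 2
So g(9) = 2.
For stack C, compute g(0), g(1), … with moves {4, 5}:
k:     0  1  2  3  4  5  6  7
g(k):  0  0  0  0  1  1  1  1
So g(7) = 1.
The value of a disjunctive sum is the nim-sum of the parts.
Combined value = 20 XOR 2 XOR 1 = 23.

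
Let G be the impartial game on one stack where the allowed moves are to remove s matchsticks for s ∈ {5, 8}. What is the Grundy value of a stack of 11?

2

Grundy values for subtraction set {5, 8}:
k:     0  1  2  3  4  5  6  7  8  9 10 11
g(k):  0  0  0  0  0  1  1  1  1  1  2  2
So g(11) = 2.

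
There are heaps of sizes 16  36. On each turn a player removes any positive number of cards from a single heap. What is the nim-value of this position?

52

Nim-sum: 16 XOR 36 = 52.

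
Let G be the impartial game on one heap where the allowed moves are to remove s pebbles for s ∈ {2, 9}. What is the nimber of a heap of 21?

Grundy values for subtraction set {2, 9}:
k:     0  1  2  3  4  5  6  7  8  9 10 11 12 13 14 15 16 17 18 19 20 21
g(k):  0  0  1  1  0  0  1  1  0  2  1  0  0  1  1  0  0  1  1  0  2  1
So g(21) = 1.

1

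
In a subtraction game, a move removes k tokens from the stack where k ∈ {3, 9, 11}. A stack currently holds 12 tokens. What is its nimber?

Build the Grundy sequence with g(k) = mex{g(k−s) : s ∈ {3, 9, 11}, s ≤ k}:
g(0) = mex{} = 0
g(1) = mex{} = 0
g(2) = mex{} = 0
g(3) = mex{0} = 1
g(4) = mex{0} = 1
g(5) = mex{0} = 1
g(6) = mex{1} = 0
g(7) = mex{1} = 0
g(8) = mex{1} = 0
g(9) = mex{0} = 1
g(10) = mex{0} = 1
g(11) = mex{0} = 1
g(12) = mex{0,1} = 2
So g(12) = 2.

2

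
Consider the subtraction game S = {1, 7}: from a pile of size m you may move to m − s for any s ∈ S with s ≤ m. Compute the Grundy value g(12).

Build the Grundy sequence with g(k) = mex{g(k−s) : s ∈ {1, 7}, s ≤ k}:
g(0) = mex{} = 0
g(1) = mex{0} = 1
g(2) = mex{1} = 0
g(3) = mex{0} = 1
g(4) = mex{1} = 0
g(5) = mex{0} = 1
g(6) = mex{1} = 0
g(7) = mex{0} = 1
g(8) = mex{1} = 0
g(9) = mex{0} = 1
g(10) = mex{1} = 0
g(11) = mex{0} = 1
g(12) = mex{1} = 0
So g(12) = 0.

0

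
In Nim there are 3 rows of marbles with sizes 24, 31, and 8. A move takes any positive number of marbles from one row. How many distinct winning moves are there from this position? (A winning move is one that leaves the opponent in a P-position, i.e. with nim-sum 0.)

3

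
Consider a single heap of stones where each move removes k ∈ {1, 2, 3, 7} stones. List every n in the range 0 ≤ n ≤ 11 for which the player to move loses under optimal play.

Build the Grundy sequence with g(k) = mex{g(k−s) : s ∈ {1, 2, 3, 7}, s ≤ k}:
g(0) = mex{} = 0
g(1) = mex{0} = 1
g(2) = mex{0,1} = 2
g(3) = mex{0,1,2} = 3
g(4) = mex{1,2,3} = 0
g(5) = mex{0,2,3} = 1
g(6) = mex{0,1,3} = 2
g(7) = mex{0,1,2} = 3
g(8) = mex{1,2,3} = 0
g(9) = mex{0,2,3} = 1
g(10) = mex{0,1,3} = 2
g(11) = mex{0,1,2} = 3
The P-positions (g = 0) in 0..11 are 0, 4, 8.

0, 4, 8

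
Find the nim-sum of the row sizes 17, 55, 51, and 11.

Nim-sum: 17 ^ 55 ^ 51 ^ 11 = 30.

30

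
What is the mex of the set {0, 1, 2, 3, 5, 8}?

4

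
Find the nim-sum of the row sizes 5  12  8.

In binary:
  0101  (5)
  1100  (12)
  1000  (8)
  ----
  0001  (1)

1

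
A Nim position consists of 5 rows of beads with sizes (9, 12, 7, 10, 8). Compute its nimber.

0

Compute the nim-sum pairwise:
9 XOR 12 = 5
5 XOR 7 = 2
2 XOR 10 = 8
8 XOR 8 = 0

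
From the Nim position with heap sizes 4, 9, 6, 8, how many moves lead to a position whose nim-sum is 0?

Nim-sum: 4 ^ 9 ^ 6 ^ 8 = 3.
The overall nim-sum is X = 3. A heap of size p has a winning move iff p XOR X < p (reduce it to p XOR X).
  4: 4 XOR 3 = 7 ≥ 4 — no move.
  9: 9 XOR 3 = 10 ≥ 9 — no move.
  6: 6 XOR 3 = 5 < 6 — winning move (to 5).
  8: 8 XOR 3 = 11 ≥ 8 — no move.
That gives 1 winning move.

1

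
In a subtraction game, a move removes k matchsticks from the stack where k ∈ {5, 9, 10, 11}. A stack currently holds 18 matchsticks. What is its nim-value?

Compute g(0), g(1), … for moves {5, 9, 10, 11}:
k:     0  1  2  3  4  5  6  7  8  9 10 11 12 13 14 15 16 17 18
g(k):  0  0  0  0  0  1  1  1  1  1  2  2  2  2  2  3  0  0  0
So g(18) = 0.

0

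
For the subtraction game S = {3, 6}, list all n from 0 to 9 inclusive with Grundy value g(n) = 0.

Build the Grundy sequence with g(k) = mex{g(k−s) : s ∈ {3, 6}, s ≤ k}:
k:     0  1  2  3  4  5  6  7  8  9
g(k):  0  0  0  1  1  1  2  2  2  0
The P-positions (g = 0) in 0..9 are 0, 1, 2, 9.

0, 1, 2, 9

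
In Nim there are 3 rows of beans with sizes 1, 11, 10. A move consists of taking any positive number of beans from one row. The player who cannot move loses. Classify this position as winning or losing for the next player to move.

Bitwise XOR of the heap sizes:
  0001  (1)
  1011  (11)
  1010  (10)
  ----
  0000  (0)
The nim-sum is 0, so this is a P-position: the player to move is in a losing position under optimal play.

Losing position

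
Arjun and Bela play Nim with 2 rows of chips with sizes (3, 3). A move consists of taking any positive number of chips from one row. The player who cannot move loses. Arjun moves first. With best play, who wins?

Bitwise XOR of the heap sizes:
  11  (3)
  11  (3)
  --
  00  (0)
The nim-sum is 0, so this is a P-position: the player to move is in a losing position under optimal play; Arjun is about to move from it and so loses — Bela wins.

Bela wins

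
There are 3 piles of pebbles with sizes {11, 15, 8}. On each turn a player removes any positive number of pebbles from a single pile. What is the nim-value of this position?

Bitwise XOR of the heap sizes:
  1011  (11)
  1111  (15)
  1000  (8)
  ----
  1100  (12)

12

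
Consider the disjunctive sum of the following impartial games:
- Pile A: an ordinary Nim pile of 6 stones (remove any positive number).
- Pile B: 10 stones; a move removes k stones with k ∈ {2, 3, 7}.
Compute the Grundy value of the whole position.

6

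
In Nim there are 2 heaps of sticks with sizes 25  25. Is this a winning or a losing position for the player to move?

Compute the nim-sum pairwise:
25 ⊕ 25 = 0
The nim-sum is 0, so this is a P-position: the player to move is in a losing position under optimal play.

Losing position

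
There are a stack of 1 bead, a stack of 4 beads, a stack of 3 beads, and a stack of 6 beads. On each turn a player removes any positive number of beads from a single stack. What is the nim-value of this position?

0

Bitwise XOR of the heap sizes:
  001  (1)
  100  (4)
  011  (3)
  110  (6)
  ---
  000  (0)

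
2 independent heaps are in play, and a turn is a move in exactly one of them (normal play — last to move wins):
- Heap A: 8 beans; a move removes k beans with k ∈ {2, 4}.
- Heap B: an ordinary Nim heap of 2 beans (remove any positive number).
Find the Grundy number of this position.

Build the Grundy sequence for heap A with g(k) = mex{g(k−s) : s ∈ {2, 4}, s ≤ k}:
g(0) = mex{} = 0
g(1) = mex{} = 0
g(2) = mex{0} = 1
g(3) = mex{0} = 1
g(4) = mex{0,1} = 2
g(5) = mex{0,1} = 2
g(6) = mex{1,2} = 0
g(7) = mex{1,2} = 0
g(8) = mex{0,2} = 1
So g(8) = 1.
Heap B is a plain Nim heap of size 2, so its Grundy value is 2.
By the Sprague-Grundy theorem, the Grundy value of a sum of independent games is the XOR of the component values.
Combined value = 1 ⊕ 2 = 3.

3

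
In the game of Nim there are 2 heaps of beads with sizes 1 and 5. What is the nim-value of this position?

4

Write each in binary and XOR column by column:
  001  (1)
  101  (5)
  ---
  100  (4)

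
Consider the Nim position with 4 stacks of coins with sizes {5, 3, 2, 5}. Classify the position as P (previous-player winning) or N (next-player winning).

Nim-sum: 5 XOR 3 XOR 2 XOR 5 = 1.
The nim-sum is 1 ≠ 0, so this is an N-position: the player to move can win.

N-position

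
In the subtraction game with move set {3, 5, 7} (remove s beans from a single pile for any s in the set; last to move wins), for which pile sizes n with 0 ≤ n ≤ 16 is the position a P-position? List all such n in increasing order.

Grundy values for subtraction set {3, 5, 7}:
k:     0  1  2  3  4  5  6  7  8  9 10 11 12 13 14 15 16
g(k):  0  0  0  1  1  1  2  2  2  3  0  0  0  1  1  1  2
The P-positions (g = 0) in 0..16 are 0, 1, 2, 10, 11, 12.

0, 1, 2, 10, 11, 12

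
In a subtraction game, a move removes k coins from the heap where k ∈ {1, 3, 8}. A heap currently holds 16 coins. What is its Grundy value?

1

Build the Grundy sequence with g(k) = mex{g(k−s) : s ∈ {1, 3, 8}, s ≤ k}:
k:     0  1  2  3  4  5  6  7  8  9 10 11 12 13 14 15 16
g(k):  0  1  0  1  0  1  0  1  2  3  2  0  1  0  1  0  1
So g(16) = 1.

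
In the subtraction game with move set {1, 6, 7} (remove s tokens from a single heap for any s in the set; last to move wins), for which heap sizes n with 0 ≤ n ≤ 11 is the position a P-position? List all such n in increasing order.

Build the Grundy sequence with g(k) = mex{g(k−s) : s ∈ {1, 6, 7}, s ≤ k}:
k:     0  1  2  3  4  5  6  7  8  9 10 11
g(k):  0  1  0  1  0  1  2  3  2  3  2  3
The P-positions (g = 0) in 0..11 are 0, 2, 4.

0, 2, 4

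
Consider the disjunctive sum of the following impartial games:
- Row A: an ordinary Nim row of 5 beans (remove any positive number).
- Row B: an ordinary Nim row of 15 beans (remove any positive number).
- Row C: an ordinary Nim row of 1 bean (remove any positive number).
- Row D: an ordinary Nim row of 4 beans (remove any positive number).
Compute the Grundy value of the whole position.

Row A is a plain Nim row of size 5, so its Grundy value is 5.
Row B is a plain Nim row of size 15, so its Grundy value is 15.
Row C is a plain Nim row of size 1, so its Grundy value is 1.
Row D is a plain Nim row of size 4, so its Grundy value is 4.
The value of a disjunctive sum is the nim-sum of the parts.
Combined value = 5 XOR 15 XOR 1 XOR 4 = 15.

15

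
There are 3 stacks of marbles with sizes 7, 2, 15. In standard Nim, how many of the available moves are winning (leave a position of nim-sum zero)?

1

Nim-sum: 7 ^ 2 ^ 15 = 10.
The overall nim-sum is X = 10. A stack of size p has a winning move iff p XOR X < p (reduce it to p XOR X).
  7: 7 XOR 10 = 13 ≥ 7 — no move.
  2: 2 XOR 10 = 8 ≥ 2 — no move.
  15: 15 XOR 10 = 5 < 15 — winning move (to 5).
That gives 1 winning move.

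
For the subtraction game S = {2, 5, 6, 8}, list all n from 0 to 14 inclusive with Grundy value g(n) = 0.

Grundy values for subtraction set {2, 5, 6, 8}:
k:     0  1  2  3  4  5  6  7  8  9 10 11 12 13 14
g(k):  0  0  1  1  0  2  1  3  2  2  3  0  2  1  0
The P-positions (g = 0) in 0..14 are 0, 1, 4, 11, 14.

0, 1, 4, 11, 14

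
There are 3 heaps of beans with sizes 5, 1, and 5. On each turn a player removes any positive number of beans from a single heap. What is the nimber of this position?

Compute the nim-sum pairwise:
5 ^ 1 = 4
4 ^ 5 = 1

1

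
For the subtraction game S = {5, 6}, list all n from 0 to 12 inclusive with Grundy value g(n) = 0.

Compute g(0), g(1), … for moves {5, 6}:
g(0) = mex{} = 0
g(1) = mex{} = 0
g(2) = mex{} = 0
g(3) = mex{} = 0
g(4) = mex{} = 0
g(5) = mex{0} = 1
g(6) = mex{0} = 1
g(7) = mex{0} = 1
g(8) = mex{0} = 1
g(9) = mex{0} = 1
g(10) = mex{0,1} = 2
g(11) = mex{1} = 0
g(12) = mex{1} = 0
The P-positions (g = 0) in 0..12 are 0, 1, 2, 3, 4, 11, 12.

0, 1, 2, 3, 4, 11, 12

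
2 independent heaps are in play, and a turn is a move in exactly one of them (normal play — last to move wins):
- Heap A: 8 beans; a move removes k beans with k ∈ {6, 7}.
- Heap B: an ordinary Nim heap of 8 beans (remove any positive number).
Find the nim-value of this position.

Grundy values for heap A (subtraction set {6, 7}):
g(0) = mex{} = 0
g(1) = mex{} = 0
g(2) = mex{} = 0
g(3) = mex{} = 0
g(4) = mex{} = 0
g(5) = mex{} = 0
g(6) = mex{0} = 1
g(7) = mex{0} = 1
g(8) = mex{0} = 1
So g(8) = 1.
Heap B is a plain Nim heap of size 8, so its Grundy value is 8.
By the Sprague-Grundy theorem, the Grundy value of a sum of independent games is the XOR of the component values.
Combined value = 1 ⊕ 8 = 9.

9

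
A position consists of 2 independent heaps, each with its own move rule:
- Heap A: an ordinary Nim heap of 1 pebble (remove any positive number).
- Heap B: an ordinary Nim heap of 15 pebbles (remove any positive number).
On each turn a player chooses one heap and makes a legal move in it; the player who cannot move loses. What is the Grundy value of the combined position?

14

Heap A is a plain Nim heap of size 1, so its Grundy value is 1.
Heap B is a plain Nim heap of size 15, so its Grundy value is 15.
By the Sprague-Grundy theorem, the Grundy value of a sum of independent games is the XOR of the component values.
Combined value = 1 XOR 15 = 14.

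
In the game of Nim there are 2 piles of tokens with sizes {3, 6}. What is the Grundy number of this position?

Bitwise XOR of the heap sizes:
  011  (3)
  110  (6)
  ---
  101  (5)

5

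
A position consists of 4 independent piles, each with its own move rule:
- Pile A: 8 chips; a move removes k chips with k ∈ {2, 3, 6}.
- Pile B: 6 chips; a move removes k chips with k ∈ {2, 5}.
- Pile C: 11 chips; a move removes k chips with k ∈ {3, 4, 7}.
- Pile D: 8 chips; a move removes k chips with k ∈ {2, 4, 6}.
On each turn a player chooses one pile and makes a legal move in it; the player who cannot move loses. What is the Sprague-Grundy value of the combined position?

Build the Grundy sequence for pile A with g(k) = mex{g(k−s) : s ∈ {2, 3, 6}, s ≤ k}:
k:     0  1  2  3  4  5  6  7  8
g(k):  0  0  1  1  2  0  3  1  2
So g(8) = 2.
Build the Grundy sequence for pile B with g(k) = mex{g(k−s) : s ∈ {2, 5}, s ≤ k}:
g(0) = mex{} = 0
g(1) = mex{} = 0
g(2) = mex{0} = 1
g(3) = mex{0} = 1
g(4) = mex{1} = 0
g(5) = mex{0,1} = 2
g(6) = mex{0} = 1
So g(6) = 1.
For pile C, compute g(0), g(1), … with moves {3, 4, 7}:
g(0) = mex{} = 0
g(1) = mex{} = 0
g(2) = mex{} = 0
g(3) = mex{0} = 1
g(4) = mex{0} = 1
g(5) = mex{0} = 1
g(6) = mex{0,1} = 2
g(7) = mex{0,1} = 2
g(8) = mex{0,1} = 2
g(9) = mex{0,1,2} = 3
g(10) = mex{1,2} = 0
g(11) = mex{1,2} = 0
So g(11) = 0.
For pile D, compute g(0), g(1), … with moves {2, 4, 6}:
g(0) = mex{} = 0
g(1) = mex{} = 0
g(2) = mex{0} = 1
g(3) = mex{0} = 1
g(4) = mex{0,1} = 2
g(5) = mex{0,1} = 2
g(6) = mex{0,1,2} = 3
g(7) = mex{0,1,2} = 3
g(8) = mex{1,2,3} = 0
So g(8) = 0.
By the Sprague-Grundy theorem, the Grundy value of a sum of independent games is the XOR of the component values.
Combined value = 2 ⊕ 1 ⊕ 0 ⊕ 0 = 3.

3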